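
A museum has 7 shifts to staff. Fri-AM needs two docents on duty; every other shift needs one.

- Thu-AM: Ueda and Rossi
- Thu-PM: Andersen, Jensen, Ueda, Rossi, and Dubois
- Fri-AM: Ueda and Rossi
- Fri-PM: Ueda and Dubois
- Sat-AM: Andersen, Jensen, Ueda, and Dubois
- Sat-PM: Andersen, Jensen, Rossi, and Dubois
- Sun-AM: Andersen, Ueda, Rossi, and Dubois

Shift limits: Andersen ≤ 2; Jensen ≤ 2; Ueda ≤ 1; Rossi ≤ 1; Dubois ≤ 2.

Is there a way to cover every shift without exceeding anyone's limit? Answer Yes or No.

Total capacity is 8 and 8 slots are needed, so capacity alone doesn't rule it out.
Shifts {Thu-AM, Fri-AM} need 3 worker-slots in total, but the docents available for any of those shifts (Ueda and Rossi) can supply at most 2 among them. So no valid schedule exists.

No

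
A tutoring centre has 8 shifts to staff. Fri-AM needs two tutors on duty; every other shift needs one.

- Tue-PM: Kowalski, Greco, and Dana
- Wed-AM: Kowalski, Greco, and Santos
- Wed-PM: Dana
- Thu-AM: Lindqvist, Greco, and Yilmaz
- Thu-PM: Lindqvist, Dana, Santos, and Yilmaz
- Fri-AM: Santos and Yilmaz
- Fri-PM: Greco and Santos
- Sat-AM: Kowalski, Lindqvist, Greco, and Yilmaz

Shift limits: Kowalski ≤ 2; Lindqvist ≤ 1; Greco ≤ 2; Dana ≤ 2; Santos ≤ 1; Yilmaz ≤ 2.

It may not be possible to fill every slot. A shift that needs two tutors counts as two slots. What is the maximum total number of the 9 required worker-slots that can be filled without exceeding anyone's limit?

9

Total capacity across all tutors is 2+1+2+2+1+2 = 10, and 9 slots are needed, so at most 9 can be filled.
An assignment achieving 9: Tue-PM→Kowalski, Wed-AM→Kowalski, Wed-PM→Dana, Thu-AM→Lindqvist, Thu-PM→Dana, Fri-AM→Santos+Yilmaz, Fri-PM→Greco, Sat-AM→Greco.
Loads: Kowalski 2/2, Lindqvist 1/1, Greco 2/2, Dana 2/2, Santos 1/1, Yilmaz 1/2.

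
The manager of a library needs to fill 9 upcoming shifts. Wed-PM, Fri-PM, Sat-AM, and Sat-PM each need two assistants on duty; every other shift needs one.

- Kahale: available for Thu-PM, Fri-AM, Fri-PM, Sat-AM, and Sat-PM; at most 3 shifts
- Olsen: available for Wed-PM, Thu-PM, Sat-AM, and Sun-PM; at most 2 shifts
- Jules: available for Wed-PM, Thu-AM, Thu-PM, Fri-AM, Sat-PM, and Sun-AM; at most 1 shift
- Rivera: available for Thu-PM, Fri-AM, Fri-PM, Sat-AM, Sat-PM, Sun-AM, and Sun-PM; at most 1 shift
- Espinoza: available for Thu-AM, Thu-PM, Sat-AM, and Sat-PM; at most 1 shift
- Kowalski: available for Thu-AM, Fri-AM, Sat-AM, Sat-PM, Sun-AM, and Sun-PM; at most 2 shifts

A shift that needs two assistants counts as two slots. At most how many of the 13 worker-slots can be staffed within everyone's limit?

10

Total capacity across all assistants is 3+2+1+1+1+2 = 10, and 13 slots are needed, so at most 10 can be filled.
An assignment achieving 10: Wed-PM→Olsen+Jules, Thu-AM→Espinoza, Thu-PM→Kahale, Fri-AM→Kahale, Fri-PM→Kahale+Rivera, Sat-AM→Kowalski, Sun-AM→Kowalski, Sun-PM→Olsen.
Loads: Kahale 3/3, Olsen 2/2, Jules 1/1, Rivera 1/1, Espinoza 1/1, Kowalski 2/2.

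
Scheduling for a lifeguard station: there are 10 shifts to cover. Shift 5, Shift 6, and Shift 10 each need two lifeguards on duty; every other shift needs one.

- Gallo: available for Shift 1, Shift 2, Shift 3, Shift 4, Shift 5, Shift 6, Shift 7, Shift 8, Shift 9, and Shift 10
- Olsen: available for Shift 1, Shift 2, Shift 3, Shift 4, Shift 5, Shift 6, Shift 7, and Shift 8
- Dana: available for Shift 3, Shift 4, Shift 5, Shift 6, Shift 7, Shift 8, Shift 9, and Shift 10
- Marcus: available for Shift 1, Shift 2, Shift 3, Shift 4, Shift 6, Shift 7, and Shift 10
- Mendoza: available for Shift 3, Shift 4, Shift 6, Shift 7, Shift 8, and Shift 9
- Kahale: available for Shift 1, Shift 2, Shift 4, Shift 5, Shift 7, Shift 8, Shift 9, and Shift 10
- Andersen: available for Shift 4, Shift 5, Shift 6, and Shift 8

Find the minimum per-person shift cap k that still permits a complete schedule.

2

With 7 lifeguards and 13 worker-slots to fill, someone must work at least ⌈13/7⌉ = 2 shifts, so k ≥ 2.
k = 2 works: Shift 1→Gallo, Shift 2→Gallo, Shift 3→Olsen, Shift 4→Marcus, Shift 5→Kahale+Andersen, Shift 6→Mendoza+Andersen, Shift 7→Olsen, Shift 8→Dana, Shift 9→Dana, Shift 10→Marcus+Kahale.
Loads: Gallo 2, Olsen 2, Dana 2, Marcus 2, Mendoza 1, Kahale 2, Andersen 2 — all ≤ 2.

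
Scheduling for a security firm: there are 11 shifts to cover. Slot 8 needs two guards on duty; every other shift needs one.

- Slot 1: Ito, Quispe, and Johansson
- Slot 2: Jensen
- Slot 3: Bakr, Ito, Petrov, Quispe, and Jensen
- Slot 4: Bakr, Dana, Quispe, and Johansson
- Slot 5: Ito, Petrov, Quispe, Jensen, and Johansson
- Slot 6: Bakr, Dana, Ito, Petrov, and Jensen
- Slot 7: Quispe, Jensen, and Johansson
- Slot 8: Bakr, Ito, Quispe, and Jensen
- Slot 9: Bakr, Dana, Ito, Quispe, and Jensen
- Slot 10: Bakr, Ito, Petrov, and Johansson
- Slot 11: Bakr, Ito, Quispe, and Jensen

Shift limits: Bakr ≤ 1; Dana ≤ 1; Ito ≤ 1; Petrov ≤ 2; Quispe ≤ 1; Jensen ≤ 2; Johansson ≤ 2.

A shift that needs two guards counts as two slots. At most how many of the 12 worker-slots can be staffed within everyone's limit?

Total capacity across all guards is 1+1+1+2+1+2+2 = 10, and 12 slots are needed, so at most 10 can be filled.
An assignment achieving 10: Slot 1→Ito, Slot 2→Jensen, Slot 3→Petrov, Slot 4→Bakr, Slot 5→Johansson, Slot 6→Petrov, Slot 7→Quispe, Slot 8→Jensen, Slot 9→Dana, Slot 10→Johansson.
Loads: Bakr 1/1, Dana 1/1, Ito 1/1, Petrov 2/2, Quispe 1/1, Jensen 2/2, Johansson 2/2.

10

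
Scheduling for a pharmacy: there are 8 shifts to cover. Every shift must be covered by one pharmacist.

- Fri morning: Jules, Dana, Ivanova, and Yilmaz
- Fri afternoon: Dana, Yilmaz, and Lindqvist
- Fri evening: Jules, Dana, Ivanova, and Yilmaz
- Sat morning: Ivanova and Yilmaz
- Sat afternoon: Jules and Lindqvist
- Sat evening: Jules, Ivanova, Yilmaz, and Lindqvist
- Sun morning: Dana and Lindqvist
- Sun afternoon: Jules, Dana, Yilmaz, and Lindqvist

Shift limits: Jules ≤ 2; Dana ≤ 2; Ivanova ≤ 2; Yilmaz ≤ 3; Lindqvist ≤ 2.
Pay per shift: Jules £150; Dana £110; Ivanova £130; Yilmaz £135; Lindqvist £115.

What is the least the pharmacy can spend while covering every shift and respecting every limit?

Picking the cheapest available pharmacist for each shift independently would cost £910, but that ignores the shift limits.
An optimal schedule: Fri morning→Ivanova, Fri afternoon→Dana, Fri evening→Yilmaz, Sat morning→Ivanova, Sat afternoon→Lindqvist, Sat evening→Lindqvist, Sun morning→Dana, Sun afternoon→Yilmaz.
Total: 130 + 110 + 135 + 130 + 115 + 115 + 110 + 135 = £980.

£980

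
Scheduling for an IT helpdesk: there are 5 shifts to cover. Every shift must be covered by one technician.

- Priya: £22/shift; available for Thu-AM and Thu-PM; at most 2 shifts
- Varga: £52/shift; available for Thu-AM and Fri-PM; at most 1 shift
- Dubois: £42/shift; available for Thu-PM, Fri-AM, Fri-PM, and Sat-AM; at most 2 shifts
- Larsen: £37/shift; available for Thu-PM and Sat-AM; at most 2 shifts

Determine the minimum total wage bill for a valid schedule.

£165

Fri-AM can only be covered by Dubois, so that assignment is forced.
Picking the cheapest available technician for each shift independently would cost £165, and that bound is achievable.
An optimal schedule: Thu-AM→Priya, Thu-PM→Priya, Fri-AM→Dubois, Fri-PM→Dubois, Sat-AM→Larsen.
Total: 22 + 22 + 42 + 42 + 37 = £165.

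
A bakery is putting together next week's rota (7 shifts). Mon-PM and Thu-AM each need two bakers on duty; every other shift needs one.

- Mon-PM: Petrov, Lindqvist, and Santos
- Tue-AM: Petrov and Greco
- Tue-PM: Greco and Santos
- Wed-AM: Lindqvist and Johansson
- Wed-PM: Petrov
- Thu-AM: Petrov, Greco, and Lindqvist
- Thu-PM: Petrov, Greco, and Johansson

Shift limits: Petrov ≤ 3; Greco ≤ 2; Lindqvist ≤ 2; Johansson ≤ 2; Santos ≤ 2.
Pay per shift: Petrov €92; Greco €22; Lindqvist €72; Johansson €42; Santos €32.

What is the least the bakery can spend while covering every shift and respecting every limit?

€428

Wed-PM can only be covered by Petrov, so that assignment is forced.
Picking the cheapest available baker for each shift independently would cost €398, but that ignores the shift limits.
An optimal schedule: Mon-PM→Santos+Lindqvist, Tue-AM→Greco, Tue-PM→Santos, Wed-AM→Johansson, Wed-PM→Petrov, Thu-AM→Greco+Lindqvist, Thu-PM→Johansson.
Total: 32 + 72 + 22 + 32 + 42 + 92 + 22 + 72 + 42 = €428.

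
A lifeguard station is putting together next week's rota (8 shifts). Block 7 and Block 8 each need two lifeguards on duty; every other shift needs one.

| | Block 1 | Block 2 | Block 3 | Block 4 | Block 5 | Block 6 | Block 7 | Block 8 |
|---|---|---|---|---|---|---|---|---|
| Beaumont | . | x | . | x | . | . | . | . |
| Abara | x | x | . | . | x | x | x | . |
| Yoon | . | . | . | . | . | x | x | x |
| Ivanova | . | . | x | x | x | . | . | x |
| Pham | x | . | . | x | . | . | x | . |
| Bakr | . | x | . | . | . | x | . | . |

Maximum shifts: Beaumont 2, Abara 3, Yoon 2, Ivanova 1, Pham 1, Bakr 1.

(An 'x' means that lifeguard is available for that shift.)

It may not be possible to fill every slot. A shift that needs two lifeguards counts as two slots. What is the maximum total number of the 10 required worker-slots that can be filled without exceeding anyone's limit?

Total capacity across all lifeguards is 2+3+2+1+1+1 = 10, and 10 slots are needed, so at most 10 can be filled.
Shifts {Block 3, Block 8} need 3 slots but only Yoon and Ivanova are available for them, supplying at most 2 — so at least 1 slot must go unfilled.
An assignment achieving 9: Block 1→Abara, Block 2→Beaumont, Block 3→Ivanova, Block 4→Beaumont, Block 5→Abara, Block 6→Abara, Block 7→Yoon+Pham, Block 8→Yoon.
Loads: Beaumont 2/2, Abara 3/3, Yoon 2/2, Ivanova 1/1, Pham 1/1, Bakr 0/1.

9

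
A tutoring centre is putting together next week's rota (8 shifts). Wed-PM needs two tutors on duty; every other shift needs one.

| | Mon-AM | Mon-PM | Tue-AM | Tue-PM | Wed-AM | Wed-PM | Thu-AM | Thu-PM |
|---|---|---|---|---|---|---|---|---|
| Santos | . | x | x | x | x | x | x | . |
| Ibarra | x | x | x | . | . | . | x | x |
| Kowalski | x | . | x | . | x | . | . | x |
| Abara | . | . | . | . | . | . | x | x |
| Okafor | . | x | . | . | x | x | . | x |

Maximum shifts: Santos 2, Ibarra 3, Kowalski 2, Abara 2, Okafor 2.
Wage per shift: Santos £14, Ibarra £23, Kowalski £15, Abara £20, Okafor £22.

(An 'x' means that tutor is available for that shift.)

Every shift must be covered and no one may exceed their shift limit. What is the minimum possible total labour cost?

Tue-PM can only be covered by Santos, so that assignment is forced.
Wed-PM can only be covered by Santos and Okafor, so that assignment is forced.
Picking the cheapest available tutor for each shift independently would cost £136, but that ignores the shift limits.
An optimal schedule: Mon-AM→Kowalski, Mon-PM→Okafor, Tue-AM→Ibarra, Tue-PM→Santos, Wed-AM→Kowalski, Wed-PM→Santos+Okafor, Thu-AM→Abara, Thu-PM→Abara.
Total: 15 + 22 + 23 + 14 + 15 + 14 + 22 + 20 + 20 = £165.

£165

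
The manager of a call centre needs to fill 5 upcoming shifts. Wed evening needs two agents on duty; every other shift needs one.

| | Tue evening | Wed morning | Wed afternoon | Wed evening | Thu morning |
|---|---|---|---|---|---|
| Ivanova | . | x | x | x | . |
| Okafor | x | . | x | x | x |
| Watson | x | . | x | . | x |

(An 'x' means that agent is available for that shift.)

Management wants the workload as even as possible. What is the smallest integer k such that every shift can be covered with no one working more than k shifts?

With 3 agents and 6 worker-slots to fill, someone must work at least ⌈6/3⌉ = 2 shifts, so k ≥ 2.
k = 2 works: Tue evening→Okafor, Wed morning→Ivanova, Wed afternoon→Watson, Wed evening→Ivanova+Okafor, Thu morning→Watson.
Loads: Ivanova 2, Okafor 2, Watson 2 — all ≤ 2.

2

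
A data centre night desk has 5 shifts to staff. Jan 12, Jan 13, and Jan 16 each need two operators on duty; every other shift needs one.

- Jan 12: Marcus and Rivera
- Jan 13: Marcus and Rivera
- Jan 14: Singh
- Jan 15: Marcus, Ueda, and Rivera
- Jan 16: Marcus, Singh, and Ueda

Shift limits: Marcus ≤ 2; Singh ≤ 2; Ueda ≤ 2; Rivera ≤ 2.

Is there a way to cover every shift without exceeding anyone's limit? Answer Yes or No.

Yes

Jan 12 can only be covered by Marcus and Rivera, so that assignment is forced.
Jan 13 can only be covered by Marcus and Rivera, so that assignment is forced.
Jan 14 can only be covered by Singh, so that assignment is forced.
One valid schedule: Jan 12→Marcus+Rivera, Jan 13→Marcus+Rivera, Jan 14→Singh, Jan 15→Ueda, Jan 16→Singh+Ueda.
Loads: Marcus 2/2, Singh 2/2, Ueda 2/2, Rivera 2/2 — all within limits.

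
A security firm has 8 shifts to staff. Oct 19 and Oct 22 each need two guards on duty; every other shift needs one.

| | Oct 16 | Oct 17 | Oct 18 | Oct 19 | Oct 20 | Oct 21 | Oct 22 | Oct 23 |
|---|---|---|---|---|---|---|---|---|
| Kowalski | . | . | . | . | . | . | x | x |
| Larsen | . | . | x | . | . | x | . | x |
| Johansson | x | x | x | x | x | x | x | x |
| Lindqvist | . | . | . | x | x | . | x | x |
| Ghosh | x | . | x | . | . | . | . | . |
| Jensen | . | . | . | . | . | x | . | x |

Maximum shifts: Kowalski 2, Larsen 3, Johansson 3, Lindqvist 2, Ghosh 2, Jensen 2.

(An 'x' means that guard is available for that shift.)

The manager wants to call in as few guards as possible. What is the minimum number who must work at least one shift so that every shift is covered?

5

10 slots to fill and no one can take more than 3, so at least ⌈10/3⌉ = 4 guards are needed.
No set of 4 guards can cover every shift (each such set leaves at least one shift with no one available or exceeds a cap).
Kowalski, Larsen, Johansson, Lindqvist, and Ghosh alone can cover everything: Oct 16→Ghosh, Oct 17→Johansson, Oct 18→Larsen, Oct 19→Johansson+Lindqvist, Oct 20→Johansson, Oct 21→Larsen, Oct 22→Kowalski+Lindqvist, Oct 23→Kowalski.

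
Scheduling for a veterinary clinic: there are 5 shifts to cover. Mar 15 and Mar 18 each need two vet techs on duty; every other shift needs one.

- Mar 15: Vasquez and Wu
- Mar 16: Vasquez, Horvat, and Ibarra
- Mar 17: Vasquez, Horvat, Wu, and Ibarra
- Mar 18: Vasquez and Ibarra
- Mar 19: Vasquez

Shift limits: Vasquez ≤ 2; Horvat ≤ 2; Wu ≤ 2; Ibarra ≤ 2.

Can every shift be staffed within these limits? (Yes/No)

Total capacity is 8 and 7 slots are needed, so capacity alone doesn't rule it out.
Shifts {Mar 15, Mar 18, Mar 19} need 5 worker-slots in total, but the vet techs available for any of those shifts (Vasquez, Wu, and Ibarra) can supply at most 4 among them. So no valid schedule exists.

No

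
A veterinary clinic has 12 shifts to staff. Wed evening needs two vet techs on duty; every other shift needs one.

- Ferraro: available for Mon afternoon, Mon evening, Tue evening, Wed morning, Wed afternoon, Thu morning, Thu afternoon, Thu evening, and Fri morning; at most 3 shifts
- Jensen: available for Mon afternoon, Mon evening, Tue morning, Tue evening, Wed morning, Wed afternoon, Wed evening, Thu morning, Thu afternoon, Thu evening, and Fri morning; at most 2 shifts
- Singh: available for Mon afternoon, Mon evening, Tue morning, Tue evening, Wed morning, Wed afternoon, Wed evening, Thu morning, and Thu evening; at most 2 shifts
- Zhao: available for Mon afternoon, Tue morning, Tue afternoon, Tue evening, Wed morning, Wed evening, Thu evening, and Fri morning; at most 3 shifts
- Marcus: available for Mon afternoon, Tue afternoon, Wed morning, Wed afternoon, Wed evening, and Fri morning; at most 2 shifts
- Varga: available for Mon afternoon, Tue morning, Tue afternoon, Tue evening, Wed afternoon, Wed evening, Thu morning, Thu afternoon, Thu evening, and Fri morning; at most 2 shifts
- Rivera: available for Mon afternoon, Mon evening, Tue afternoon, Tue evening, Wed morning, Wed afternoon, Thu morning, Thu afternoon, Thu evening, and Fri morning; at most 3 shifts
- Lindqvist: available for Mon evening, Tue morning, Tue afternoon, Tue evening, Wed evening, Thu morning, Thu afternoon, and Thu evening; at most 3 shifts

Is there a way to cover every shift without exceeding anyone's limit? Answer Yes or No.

One valid schedule: Mon afternoon→Singh, Mon evening→Ferraro, Tue morning→Jensen, Tue afternoon→Zhao, Tue evening→Zhao, Wed morning→Ferraro, Wed afternoon→Jensen, Wed evening→Marcus+Varga, Thu morning→Singh, Thu afternoon→Ferraro, Thu evening→Varga, Fri morning→Zhao.
Loads: Ferraro 3/3, Jensen 2/2, Singh 2/2, Zhao 3/3, Marcus 1/2, Varga 2/2, Rivera 0/3, Lindqvist 0/3 — all within limits.

Yes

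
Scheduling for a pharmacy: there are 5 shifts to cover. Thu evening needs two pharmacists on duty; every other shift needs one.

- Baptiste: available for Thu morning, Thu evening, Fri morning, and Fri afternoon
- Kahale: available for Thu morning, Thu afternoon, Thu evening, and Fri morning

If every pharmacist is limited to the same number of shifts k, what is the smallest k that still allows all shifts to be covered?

With 2 pharmacists and 6 worker-slots to fill, someone must work at least ⌈6/2⌉ = 3 shifts, so k ≥ 3.
k = 3 works: Thu morning→Baptiste, Thu afternoon→Kahale, Thu evening→Baptiste+Kahale, Fri morning→Kahale, Fri afternoon→Baptiste.
Loads: Baptiste 3, Kahale 3 — all ≤ 3.

3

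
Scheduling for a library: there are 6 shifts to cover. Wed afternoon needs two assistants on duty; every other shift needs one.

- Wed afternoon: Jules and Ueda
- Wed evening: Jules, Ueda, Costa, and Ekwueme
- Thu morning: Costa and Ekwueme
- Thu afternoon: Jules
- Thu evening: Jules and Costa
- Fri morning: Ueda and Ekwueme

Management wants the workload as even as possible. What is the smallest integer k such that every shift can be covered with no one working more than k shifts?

2

With 4 assistants and 7 worker-slots to fill, someone must work at least ⌈7/4⌉ = 2 shifts, so k ≥ 2.
k = 2 works: Wed afternoon→Jules+Ueda, Wed evening→Ekwueme, Thu morning→Costa, Thu afternoon→Jules, Thu evening→Costa, Fri morning→Ueda.
Loads: Jules 2, Ueda 2, Costa 2, Ekwueme 1 — all ≤ 2.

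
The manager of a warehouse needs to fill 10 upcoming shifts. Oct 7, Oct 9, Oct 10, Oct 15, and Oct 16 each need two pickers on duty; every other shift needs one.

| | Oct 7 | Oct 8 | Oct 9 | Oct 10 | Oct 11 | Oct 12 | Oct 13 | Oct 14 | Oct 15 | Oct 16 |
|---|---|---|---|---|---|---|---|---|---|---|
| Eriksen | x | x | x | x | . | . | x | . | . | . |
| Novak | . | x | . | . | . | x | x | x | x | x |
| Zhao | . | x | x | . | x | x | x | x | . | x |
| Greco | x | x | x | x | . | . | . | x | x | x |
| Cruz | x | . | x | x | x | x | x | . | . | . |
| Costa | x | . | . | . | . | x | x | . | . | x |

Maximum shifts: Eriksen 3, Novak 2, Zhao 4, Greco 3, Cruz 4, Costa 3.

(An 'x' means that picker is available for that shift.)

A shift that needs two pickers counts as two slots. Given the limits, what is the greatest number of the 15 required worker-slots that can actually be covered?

15

Total capacity across all pickers is 3+2+4+3+4+3 = 19, and 15 slots are needed, so at most 15 can be filled.
An assignment achieving 15: Oct 7→Eriksen+Greco, Oct 8→Eriksen, Oct 9→Zhao+Cruz, Oct 10→Eriksen+Greco, Oct 11→Zhao, Oct 12→Zhao, Oct 13→Cruz, Oct 14→Novak, Oct 15→Novak+Greco, Oct 16→Zhao+Costa.
Loads: Eriksen 3/3, Novak 2/2, Zhao 4/4, Greco 3/3, Cruz 2/4, Costa 1/3.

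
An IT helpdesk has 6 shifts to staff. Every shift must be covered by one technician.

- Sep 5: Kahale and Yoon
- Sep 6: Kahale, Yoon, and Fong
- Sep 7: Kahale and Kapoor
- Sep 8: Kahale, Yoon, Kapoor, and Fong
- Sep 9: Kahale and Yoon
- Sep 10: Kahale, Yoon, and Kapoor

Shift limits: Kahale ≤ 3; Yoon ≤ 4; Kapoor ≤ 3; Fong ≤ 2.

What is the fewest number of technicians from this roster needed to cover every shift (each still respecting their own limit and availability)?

2

6 slots to fill and no one can take more than 4, so at least ⌈6/4⌉ = 2 technicians are needed.
Kahale and Yoon alone can cover everything: Sep 5→Kahale, Sep 6→Kahale, Sep 7→Kahale, Sep 8→Yoon, Sep 9→Yoon, Sep 10→Yoon.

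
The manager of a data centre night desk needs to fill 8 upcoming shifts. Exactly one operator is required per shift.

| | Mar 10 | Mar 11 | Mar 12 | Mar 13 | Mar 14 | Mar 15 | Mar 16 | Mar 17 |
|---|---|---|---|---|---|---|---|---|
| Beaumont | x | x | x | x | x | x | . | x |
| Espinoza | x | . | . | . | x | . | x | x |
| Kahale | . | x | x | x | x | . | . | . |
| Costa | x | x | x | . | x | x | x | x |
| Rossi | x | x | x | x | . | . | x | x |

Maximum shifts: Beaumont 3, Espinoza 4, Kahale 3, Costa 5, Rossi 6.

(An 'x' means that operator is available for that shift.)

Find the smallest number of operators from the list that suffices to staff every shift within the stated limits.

8 slots to fill and no one can take more than 6, so at least ⌈8/6⌉ = 2 operators are needed.
Beaumont and Costa alone can cover everything: Mar 10→Beaumont, Mar 11→Beaumont, Mar 12→Costa, Mar 13→Beaumont, Mar 14→Costa, Mar 15→Costa, Mar 16→Costa, Mar 17→Costa.

2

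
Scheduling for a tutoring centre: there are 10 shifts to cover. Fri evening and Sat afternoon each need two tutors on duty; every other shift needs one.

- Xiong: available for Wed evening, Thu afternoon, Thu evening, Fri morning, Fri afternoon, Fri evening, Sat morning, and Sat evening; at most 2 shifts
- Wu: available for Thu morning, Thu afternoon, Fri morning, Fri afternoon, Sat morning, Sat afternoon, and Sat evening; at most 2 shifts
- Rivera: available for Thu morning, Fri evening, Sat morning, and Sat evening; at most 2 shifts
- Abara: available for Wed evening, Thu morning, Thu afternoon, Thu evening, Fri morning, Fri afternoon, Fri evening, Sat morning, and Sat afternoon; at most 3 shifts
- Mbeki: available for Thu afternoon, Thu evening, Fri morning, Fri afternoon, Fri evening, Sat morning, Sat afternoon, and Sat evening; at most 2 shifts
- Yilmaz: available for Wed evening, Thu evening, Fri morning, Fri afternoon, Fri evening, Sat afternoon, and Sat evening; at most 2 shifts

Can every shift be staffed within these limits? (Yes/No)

Yes

One valid schedule: Wed evening→Xiong, Thu morning→Wu, Thu afternoon→Xiong, Thu evening→Abara, Fri morning→Wu, Fri afternoon→Abara, Fri evening→Mbeki+Yilmaz, Sat morning→Rivera, Sat afternoon→Abara+Mbeki, Sat evening→Rivera.
Loads: Xiong 2/2, Wu 2/2, Rivera 2/2, Abara 3/3, Mbeki 2/2, Yilmaz 1/2 — all within limits.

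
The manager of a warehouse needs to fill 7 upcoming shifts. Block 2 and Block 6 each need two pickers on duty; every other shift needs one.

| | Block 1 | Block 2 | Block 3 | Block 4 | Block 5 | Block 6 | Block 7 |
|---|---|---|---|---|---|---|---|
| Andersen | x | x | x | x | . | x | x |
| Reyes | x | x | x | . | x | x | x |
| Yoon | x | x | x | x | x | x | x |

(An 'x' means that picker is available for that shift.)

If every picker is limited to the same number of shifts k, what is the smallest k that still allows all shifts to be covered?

3

With 3 pickers and 9 worker-slots to fill, someone must work at least ⌈9/3⌉ = 3 shifts, so k ≥ 3.
k = 3 works: Block 1→Andersen, Block 2→Andersen+Reyes, Block 3→Yoon, Block 4→Andersen, Block 5→Reyes, Block 6→Reyes+Yoon, Block 7→Yoon.
Loads: Andersen 3, Reyes 3, Yoon 3 — all ≤ 3.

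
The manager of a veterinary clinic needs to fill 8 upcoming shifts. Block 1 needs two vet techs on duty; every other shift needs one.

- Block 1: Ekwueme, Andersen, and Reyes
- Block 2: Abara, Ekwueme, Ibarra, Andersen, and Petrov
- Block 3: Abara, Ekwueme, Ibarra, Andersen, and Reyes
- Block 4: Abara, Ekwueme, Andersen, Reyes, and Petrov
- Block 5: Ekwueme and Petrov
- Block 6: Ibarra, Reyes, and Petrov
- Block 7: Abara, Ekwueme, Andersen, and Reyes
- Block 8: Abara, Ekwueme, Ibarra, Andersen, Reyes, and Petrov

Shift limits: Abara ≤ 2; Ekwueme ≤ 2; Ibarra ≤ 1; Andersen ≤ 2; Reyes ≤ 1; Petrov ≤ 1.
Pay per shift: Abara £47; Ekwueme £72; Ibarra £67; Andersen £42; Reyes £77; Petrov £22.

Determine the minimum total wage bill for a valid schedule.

Picking the cheapest available vet tech for each shift independently would cost £308, but that ignores the shift limits.
An optimal schedule: Block 1→Ekwueme+Andersen, Block 2→Abara, Block 3→Andersen, Block 4→Reyes, Block 5→Ekwueme, Block 6→Ibarra, Block 7→Abara, Block 8→Petrov.
Total: 72 + 42 + 47 + 42 + 77 + 72 + 67 + 47 + 22 = £488.

£488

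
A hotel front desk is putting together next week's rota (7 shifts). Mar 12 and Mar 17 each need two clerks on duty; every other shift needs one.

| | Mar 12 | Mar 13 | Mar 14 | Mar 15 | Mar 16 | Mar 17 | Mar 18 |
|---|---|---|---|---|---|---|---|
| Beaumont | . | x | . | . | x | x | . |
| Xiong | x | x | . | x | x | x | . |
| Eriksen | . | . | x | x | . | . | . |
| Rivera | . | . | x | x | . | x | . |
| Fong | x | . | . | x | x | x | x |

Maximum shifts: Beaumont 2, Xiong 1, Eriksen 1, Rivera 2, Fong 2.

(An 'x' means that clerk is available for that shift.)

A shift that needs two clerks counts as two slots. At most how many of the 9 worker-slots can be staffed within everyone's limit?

8

Total capacity across all clerks is 2+1+1+2+2 = 8, and 9 slots are needed, so at most 8 can be filled.
An assignment achieving 8: Mar 12→Xiong+Fong, Mar 13→Beaumont, Mar 14→Eriksen, Mar 15→Rivera, Mar 16→Beaumont, Mar 17→Rivera, Mar 18→Fong.
Loads: Beaumont 2/2, Xiong 1/1, Eriksen 1/1, Rivera 2/2, Fong 2/2.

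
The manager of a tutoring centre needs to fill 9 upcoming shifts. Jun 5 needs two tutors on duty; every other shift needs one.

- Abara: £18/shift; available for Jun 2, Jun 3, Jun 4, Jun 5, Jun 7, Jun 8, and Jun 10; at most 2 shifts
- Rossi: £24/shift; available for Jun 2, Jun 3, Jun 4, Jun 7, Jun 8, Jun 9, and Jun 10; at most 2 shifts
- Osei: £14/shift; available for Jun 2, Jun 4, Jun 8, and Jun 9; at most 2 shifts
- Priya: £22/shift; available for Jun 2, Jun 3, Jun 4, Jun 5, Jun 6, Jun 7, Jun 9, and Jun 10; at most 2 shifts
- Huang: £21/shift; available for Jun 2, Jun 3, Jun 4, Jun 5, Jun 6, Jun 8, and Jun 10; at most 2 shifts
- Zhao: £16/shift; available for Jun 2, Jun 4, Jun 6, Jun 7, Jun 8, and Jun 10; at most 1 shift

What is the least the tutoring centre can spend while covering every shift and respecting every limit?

£190

Picking the cheapest available tutor for each shift independently would cost £161, but that ignores the shift limits.
An optimal schedule: Jun 2→Priya, Jun 3→Abara, Jun 4→Rossi, Jun 5→Abara+Huang, Jun 6→Zhao, Jun 7→Priya, Jun 8→Osei, Jun 9→Osei, Jun 10→Huang.
Total: 22 + 18 + 24 + 18 + 21 + 16 + 22 + 14 + 14 + 21 = £190.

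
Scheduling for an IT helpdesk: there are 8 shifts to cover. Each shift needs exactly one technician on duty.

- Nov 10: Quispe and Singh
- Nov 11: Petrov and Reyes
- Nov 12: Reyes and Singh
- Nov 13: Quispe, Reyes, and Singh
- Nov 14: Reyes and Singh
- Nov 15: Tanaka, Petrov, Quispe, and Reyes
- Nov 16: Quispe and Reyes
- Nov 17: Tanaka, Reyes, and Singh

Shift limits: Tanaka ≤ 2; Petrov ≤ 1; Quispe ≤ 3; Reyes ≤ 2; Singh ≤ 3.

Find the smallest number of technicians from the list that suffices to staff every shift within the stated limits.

3

8 slots to fill and no one can take more than 3, so at least ⌈8/3⌉ = 3 technicians are needed.
Quispe, Reyes, and Singh alone can cover everything: Nov 10→Quispe, Nov 11→Reyes, Nov 12→Reyes, Nov 13→Singh, Nov 14→Singh, Nov 15→Quispe, Nov 16→Quispe, Nov 17→Singh.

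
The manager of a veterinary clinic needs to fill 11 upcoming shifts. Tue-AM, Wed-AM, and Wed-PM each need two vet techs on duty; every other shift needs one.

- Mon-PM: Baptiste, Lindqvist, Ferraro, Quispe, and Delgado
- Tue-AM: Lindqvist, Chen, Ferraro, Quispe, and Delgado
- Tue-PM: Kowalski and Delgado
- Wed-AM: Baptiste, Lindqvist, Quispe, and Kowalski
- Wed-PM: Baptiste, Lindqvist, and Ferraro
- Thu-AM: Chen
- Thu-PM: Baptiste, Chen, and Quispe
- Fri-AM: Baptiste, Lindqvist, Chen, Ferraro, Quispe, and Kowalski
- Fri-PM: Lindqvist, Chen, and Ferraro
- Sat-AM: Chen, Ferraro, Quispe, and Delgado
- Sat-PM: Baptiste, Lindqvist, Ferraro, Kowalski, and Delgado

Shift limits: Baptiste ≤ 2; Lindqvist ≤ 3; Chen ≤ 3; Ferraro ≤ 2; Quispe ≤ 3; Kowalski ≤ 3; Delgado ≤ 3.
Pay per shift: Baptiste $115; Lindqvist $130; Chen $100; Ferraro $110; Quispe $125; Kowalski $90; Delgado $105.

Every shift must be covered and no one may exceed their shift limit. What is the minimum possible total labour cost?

Thu-AM can only be covered by Chen, so that assignment is forced.
Picking the cheapest available vet tech for each shift independently would cost $1410, but that ignores the shift limits.
An optimal schedule: Mon-PM→Delgado, Tue-AM→Delgado+Quispe, Tue-PM→Kowalski, Wed-AM→Kowalski+Baptiste, Wed-PM→Ferraro+Baptiste, Thu-AM→Chen, Thu-PM→Chen, Fri-AM→Ferraro, Fri-PM→Chen, Sat-AM→Delgado, Sat-PM→Kowalski.
Total: 105 + 105 + 125 + 90 + 90 + 115 + 110 + 115 + 100 + 100 + 110 + 100 + 105 + 90 = $1460.

$1460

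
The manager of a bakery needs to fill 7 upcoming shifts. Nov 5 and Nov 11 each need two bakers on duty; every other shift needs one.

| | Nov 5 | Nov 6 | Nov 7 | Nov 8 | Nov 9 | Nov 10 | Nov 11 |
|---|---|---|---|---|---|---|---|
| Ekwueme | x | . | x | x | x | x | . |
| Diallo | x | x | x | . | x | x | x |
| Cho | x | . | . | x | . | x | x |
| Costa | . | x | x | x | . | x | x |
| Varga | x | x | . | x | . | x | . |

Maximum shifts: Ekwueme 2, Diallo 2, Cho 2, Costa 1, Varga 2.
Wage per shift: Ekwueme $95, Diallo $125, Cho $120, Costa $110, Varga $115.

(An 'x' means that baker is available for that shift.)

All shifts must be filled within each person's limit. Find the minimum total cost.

Picking the cheapest available baker for each shift independently would cost $930, but that ignores the shift limits.
An optimal schedule: Nov 5→Cho+Varga, Nov 6→Diallo, Nov 7→Ekwueme, Nov 8→Costa, Nov 9→Ekwueme, Nov 10→Varga, Nov 11→Diallo+Cho.
Total: 120 + 115 + 125 + 95 + 110 + 95 + 115 + 125 + 120 = $1020.

$1020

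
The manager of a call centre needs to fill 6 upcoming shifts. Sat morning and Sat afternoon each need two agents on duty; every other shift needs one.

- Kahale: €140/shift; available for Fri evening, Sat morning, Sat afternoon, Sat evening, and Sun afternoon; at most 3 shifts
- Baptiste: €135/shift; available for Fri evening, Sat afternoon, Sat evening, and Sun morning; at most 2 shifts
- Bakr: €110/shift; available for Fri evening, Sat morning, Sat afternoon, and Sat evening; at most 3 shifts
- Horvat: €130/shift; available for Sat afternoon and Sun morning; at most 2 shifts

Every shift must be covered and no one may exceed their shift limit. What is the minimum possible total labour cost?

€1005

Sat morning can only be covered by Kahale and Bakr, so that assignment is forced.
Sun afternoon can only be covered by Kahale, so that assignment is forced.
Picking the cheapest available agent for each shift independently would cost €980, but that ignores the shift limits.
An optimal schedule: Fri evening→Bakr, Sat morning→Bakr+Kahale, Sat afternoon→Horvat+Baptiste, Sat evening→Bakr, Sun morning→Horvat, Sun afternoon→Kahale.
Total: 110 + 110 + 140 + 130 + 135 + 110 + 130 + 140 = €1005.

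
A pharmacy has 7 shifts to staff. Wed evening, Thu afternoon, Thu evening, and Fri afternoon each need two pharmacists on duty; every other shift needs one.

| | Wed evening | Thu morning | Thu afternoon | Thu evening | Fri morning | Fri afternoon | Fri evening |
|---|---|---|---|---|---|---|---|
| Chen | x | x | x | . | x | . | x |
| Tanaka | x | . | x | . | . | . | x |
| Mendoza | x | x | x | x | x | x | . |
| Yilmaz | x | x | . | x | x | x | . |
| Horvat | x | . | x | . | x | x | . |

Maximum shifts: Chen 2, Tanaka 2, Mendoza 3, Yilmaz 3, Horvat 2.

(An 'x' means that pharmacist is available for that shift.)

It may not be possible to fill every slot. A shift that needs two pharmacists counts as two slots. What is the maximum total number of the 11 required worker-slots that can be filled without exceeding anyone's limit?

Total capacity across all pharmacists is 2+2+3+3+2 = 12, and 11 slots are needed, so at most 11 can be filled.
An assignment achieving 11: Wed evening→Tanaka+Horvat, Thu morning→Chen, Thu afternoon→Tanaka+Mendoza, Thu evening→Mendoza+Yilmaz, Fri morning→Yilmaz, Fri afternoon→Mendoza+Yilmaz, Fri evening→Chen.
Loads: Chen 2/2, Tanaka 2/2, Mendoza 3/3, Yilmaz 3/3, Horvat 1/2.

11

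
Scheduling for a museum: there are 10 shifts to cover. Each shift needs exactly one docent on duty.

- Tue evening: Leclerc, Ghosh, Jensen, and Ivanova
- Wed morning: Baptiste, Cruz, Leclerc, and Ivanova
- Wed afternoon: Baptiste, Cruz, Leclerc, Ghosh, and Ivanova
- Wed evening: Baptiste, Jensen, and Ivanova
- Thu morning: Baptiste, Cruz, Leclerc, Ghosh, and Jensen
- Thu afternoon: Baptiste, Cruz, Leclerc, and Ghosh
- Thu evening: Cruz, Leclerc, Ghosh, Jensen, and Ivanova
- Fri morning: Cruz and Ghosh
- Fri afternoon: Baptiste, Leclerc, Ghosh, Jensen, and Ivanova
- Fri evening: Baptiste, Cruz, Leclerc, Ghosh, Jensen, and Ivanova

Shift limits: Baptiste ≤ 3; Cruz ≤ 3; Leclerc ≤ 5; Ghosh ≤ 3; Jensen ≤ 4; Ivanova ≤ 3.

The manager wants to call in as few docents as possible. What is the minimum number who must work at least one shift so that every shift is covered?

10 slots to fill and no one can take more than 5, so at least ⌈10/5⌉ = 2 docents are needed.
Any 2 docents together have capacity at most 5+4 = 9 < 10 slots, so 2 can never suffice.
Baptiste, Cruz, and Leclerc alone can cover everything: Tue evening→Leclerc, Wed morning→Baptiste, Wed afternoon→Cruz, Wed evening→Baptiste, Thu morning→Leclerc, Thu afternoon→Leclerc, Thu evening→Cruz, Fri morning→Cruz, Fri afternoon→Baptiste, Fri evening→Leclerc.

3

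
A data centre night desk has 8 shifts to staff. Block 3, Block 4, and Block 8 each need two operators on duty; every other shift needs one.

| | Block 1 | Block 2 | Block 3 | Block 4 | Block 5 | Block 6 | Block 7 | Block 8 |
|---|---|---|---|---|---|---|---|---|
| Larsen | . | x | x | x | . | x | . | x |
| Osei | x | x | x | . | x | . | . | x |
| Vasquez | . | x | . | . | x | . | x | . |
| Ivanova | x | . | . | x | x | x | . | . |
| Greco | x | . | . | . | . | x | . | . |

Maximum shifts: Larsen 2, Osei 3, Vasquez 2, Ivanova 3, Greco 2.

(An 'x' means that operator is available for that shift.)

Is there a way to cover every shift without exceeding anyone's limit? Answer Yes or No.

No

Total capacity is 12 and 11 slots are needed, so capacity alone doesn't rule it out.
Shifts {Block 3, Block 4, Block 8} need 6 worker-slots in total, but the operators available for any of those shifts (Larsen, Osei, and Ivanova) can supply at most 5 among them. So no valid schedule exists.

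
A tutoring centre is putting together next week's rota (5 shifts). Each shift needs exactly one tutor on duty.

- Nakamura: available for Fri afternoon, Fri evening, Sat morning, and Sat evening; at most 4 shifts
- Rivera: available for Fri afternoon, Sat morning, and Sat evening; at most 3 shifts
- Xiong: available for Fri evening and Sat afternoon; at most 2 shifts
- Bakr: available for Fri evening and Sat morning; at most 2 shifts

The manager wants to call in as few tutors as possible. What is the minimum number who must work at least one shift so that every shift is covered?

2

5 slots to fill and no one can take more than 4, so at least ⌈5/4⌉ = 2 tutors are needed.
Nakamura and Xiong alone can cover everything: Fri afternoon→Nakamura, Fri evening→Nakamura, Sat morning→Nakamura, Sat afternoon→Xiong, Sat evening→Nakamura.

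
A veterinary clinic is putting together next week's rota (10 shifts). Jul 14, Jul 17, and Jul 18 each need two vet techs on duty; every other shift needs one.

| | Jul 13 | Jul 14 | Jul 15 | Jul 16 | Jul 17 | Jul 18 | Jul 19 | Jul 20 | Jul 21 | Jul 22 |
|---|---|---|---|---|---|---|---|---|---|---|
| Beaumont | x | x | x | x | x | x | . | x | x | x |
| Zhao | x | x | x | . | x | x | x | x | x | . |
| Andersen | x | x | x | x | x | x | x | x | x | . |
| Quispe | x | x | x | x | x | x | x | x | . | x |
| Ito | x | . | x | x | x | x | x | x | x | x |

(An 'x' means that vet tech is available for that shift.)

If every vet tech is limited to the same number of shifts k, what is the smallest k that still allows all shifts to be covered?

3

With 5 vet techs and 13 worker-slots to fill, someone must work at least ⌈13/5⌉ = 3 shifts, so k ≥ 3.
k = 3 works: Jul 13→Zhao, Jul 14→Andersen+Quispe, Jul 15→Zhao, Jul 16→Beaumont, Jul 17→Andersen+Quispe, Jul 18→Quispe+Ito, Jul 19→Zhao, Jul 20→Andersen, Jul 21→Beaumont, Jul 22→Beaumont.
Loads: Beaumont 3, Zhao 3, Andersen 3, Quispe 3, Ito 1 — all ≤ 3.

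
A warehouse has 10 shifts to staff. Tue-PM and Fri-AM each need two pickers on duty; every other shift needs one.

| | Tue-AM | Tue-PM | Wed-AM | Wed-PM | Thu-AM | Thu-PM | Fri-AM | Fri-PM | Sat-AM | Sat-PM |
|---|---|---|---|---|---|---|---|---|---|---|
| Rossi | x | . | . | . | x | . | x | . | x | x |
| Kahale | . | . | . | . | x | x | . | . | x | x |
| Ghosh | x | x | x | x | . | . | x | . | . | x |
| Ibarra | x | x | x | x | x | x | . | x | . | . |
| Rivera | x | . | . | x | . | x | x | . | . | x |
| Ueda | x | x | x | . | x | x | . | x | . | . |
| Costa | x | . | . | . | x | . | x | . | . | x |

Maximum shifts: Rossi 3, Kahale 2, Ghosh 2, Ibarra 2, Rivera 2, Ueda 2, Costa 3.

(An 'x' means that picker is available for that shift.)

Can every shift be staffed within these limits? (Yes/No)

Yes

One valid schedule: Tue-AM→Ueda, Tue-PM→Ghosh+Ibarra, Wed-AM→Ghosh, Wed-PM→Rivera, Thu-AM→Rossi, Thu-PM→Kahale, Fri-AM→Rivera+Costa, Fri-PM→Ibarra, Sat-AM→Rossi, Sat-PM→Rossi.
Loads: Rossi 3/3, Kahale 1/2, Ghosh 2/2, Ibarra 2/2, Rivera 2/2, Ueda 1/2, Costa 1/3 — all within limits.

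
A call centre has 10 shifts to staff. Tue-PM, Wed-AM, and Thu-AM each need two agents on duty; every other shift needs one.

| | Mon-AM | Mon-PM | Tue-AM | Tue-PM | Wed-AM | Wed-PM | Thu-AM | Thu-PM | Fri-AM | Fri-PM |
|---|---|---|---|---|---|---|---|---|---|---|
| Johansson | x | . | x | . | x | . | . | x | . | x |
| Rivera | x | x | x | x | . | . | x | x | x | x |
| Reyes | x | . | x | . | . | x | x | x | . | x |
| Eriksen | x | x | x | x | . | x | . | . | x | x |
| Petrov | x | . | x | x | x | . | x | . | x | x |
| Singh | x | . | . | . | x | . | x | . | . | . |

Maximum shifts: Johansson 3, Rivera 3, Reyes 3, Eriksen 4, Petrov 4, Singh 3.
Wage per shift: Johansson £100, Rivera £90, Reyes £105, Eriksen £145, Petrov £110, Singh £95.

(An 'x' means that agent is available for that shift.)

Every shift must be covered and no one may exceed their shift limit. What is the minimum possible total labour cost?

Picking the cheapest available agent for each shift independently would cost £1225, but that ignores the shift limits.
An optimal schedule: Mon-AM→Singh, Mon-PM→Rivera, Tue-AM→Johansson, Tue-PM→Rivera+Petrov, Wed-AM→Singh+Johansson, Wed-PM→Reyes, Thu-AM→Singh+Reyes, Thu-PM→Johansson, Fri-AM→Rivera, Fri-PM→Reyes.
Total: 95 + 90 + 100 + 90 + 110 + 95 + 100 + 105 + 95 + 105 + 100 + 90 + 105 = £1280.

£1280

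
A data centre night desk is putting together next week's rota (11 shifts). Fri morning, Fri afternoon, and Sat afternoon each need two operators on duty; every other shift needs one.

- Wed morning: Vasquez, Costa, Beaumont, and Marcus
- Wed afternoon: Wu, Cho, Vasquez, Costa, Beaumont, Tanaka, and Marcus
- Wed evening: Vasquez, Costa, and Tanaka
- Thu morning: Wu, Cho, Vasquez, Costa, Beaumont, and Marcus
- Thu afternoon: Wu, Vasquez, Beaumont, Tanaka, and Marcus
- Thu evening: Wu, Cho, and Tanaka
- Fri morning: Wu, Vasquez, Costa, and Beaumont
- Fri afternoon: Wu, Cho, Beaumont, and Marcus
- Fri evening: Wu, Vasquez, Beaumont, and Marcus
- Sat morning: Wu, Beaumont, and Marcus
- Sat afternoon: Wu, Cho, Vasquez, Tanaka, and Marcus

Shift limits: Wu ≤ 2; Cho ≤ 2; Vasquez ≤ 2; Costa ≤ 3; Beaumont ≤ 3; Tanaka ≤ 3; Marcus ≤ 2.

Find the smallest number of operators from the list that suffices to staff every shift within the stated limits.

14 slots to fill and no one can take more than 3, so at least ⌈14/3⌉ = 5 operators are needed.
Any 5 operators together have capacity at most 3+3+3+2+2 = 13 < 14 slots, so 5 can never suffice.
Wu, Cho, Vasquez, Costa, Beaumont, and Tanaka alone can cover everything: Wed morning→Vasquez, Wed afternoon→Costa, Wed evening→Vasquez, Thu morning→Costa, Thu afternoon→Tanaka, Thu evening→Wu, Fri morning→Costa+Beaumont, Fri afternoon→Cho+Beaumont, Fri evening→Beaumont, Sat morning→Wu, Sat afternoon→Cho+Tanaka.

6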